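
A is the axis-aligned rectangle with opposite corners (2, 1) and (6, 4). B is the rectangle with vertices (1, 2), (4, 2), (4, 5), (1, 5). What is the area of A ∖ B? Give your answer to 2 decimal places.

|A∩B|: x∈[2,4], y∈[2,4] → 2·2 = 4.
|A| = 12.
|A ∖ B| = |A| − |A∩B| = 12 − 4 = 8.00.

8.00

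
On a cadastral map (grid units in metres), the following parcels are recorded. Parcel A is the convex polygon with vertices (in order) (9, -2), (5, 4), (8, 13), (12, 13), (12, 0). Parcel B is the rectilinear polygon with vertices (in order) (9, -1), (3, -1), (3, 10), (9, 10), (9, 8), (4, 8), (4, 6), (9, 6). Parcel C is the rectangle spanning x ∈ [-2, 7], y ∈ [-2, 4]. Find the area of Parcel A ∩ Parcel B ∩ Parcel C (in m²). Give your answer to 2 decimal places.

The intersection is the polygon with vertices (5,4), (7,4), (7,1).
By the shoelace formula its area is 3.00.

3.00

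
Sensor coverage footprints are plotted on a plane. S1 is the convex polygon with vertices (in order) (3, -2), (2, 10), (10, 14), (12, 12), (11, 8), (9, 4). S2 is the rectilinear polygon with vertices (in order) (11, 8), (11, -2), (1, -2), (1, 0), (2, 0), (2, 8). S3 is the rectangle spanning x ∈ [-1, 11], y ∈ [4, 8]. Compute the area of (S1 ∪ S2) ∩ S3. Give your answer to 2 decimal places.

The region (S1 ∪ S2) ∩ S3 is the polygon with vertices (11,4), (2,4), (2,8), (2.167,8), (11,8).
By the shoelace formula its area is 36.00.

36.00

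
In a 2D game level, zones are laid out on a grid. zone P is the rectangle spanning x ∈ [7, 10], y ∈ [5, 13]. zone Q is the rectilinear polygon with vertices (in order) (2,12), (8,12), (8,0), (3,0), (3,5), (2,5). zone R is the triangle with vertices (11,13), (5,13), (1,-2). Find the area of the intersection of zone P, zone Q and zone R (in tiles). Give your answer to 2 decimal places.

4.25

The intersection is the polygon with vertices (7,12), (8,12), (8,8.5), (7,7).
By the shoelace formula its area is 4.25.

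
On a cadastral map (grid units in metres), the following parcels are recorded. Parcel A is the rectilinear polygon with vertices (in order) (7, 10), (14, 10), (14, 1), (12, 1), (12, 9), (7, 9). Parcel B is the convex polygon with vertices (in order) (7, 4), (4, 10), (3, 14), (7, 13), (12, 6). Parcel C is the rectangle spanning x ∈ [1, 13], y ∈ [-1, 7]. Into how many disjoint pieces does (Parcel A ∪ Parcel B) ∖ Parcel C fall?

(Parcel A ∪ Parcel B) ∖ Parcel C is a single connected region.

1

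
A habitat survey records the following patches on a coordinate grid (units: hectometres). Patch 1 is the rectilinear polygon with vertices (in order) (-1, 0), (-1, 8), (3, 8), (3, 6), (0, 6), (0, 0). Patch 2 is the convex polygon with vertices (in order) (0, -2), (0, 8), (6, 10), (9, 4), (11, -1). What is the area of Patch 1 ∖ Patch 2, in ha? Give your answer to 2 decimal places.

|Patch 1| = 14, |Patch 1∩Patch 2| = 6.
|Patch 1 ∖ Patch 2| = |Patch 1| − |Patch 1∩Patch 2| = 14 − 6 = 8.00.

8.00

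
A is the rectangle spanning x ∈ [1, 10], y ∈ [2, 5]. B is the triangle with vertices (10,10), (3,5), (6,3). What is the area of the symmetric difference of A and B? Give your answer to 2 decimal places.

33.21

|A| = 27, |B| = 14.5, |A∩B| = 4.1429.
|A △ B| = |A| + |B| − 2·|A∩B| = 27 + 14.5 − 8.2857 = 33.21.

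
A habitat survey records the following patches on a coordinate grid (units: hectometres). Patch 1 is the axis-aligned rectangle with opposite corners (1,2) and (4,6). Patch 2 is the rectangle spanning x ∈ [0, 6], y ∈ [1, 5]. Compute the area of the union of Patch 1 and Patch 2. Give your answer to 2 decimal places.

By inclusion–exclusion:
Individual areas: |Patch 1| = 12, |Patch 2| = 24.
|Patch 1∩Patch 2|: x∈[1,4], y∈[2,5] → 3·3 = 9.
|Patch 1 ∪ Patch 2| = 36 − 9 = 27.00.

27.00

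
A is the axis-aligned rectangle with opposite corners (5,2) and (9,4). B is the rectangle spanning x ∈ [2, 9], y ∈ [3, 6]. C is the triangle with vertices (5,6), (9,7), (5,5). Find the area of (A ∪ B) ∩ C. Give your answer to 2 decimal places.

The region (A ∪ B) ∩ C is the polygon with vertices (7,6), (5,5), (5,6).
By the shoelace formula its area is 1.00.

1.00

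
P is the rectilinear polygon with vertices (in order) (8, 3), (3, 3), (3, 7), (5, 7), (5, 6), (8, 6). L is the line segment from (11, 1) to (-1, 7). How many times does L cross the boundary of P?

The segment meets the boundary at (3,5), (7,3).

2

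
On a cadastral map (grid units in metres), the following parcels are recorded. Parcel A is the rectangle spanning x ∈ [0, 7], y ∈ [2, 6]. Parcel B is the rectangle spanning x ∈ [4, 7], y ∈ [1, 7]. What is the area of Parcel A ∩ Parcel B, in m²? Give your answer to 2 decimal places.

|Parcel A∩Parcel B|: x∈[4,7], y∈[2,6] → 3·4 = 12.

12.00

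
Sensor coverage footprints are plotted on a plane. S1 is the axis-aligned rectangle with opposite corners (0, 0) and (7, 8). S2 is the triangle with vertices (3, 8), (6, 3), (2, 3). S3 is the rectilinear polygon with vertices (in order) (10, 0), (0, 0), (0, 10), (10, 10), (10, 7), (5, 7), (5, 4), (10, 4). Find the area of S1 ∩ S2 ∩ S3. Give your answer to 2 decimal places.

The intersection is the polygon with vertices (2,3), (3,8), (5,4.667), (5,4), (5.4,4), (6,3).
By the shoelace formula its area is 9.87.

9.87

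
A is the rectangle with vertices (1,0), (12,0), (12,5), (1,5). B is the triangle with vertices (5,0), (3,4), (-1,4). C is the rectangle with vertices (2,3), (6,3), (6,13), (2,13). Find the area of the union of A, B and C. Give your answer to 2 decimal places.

By inclusion–exclusion:
Individual areas: |A| = 55, |B| = 8, |C| = 40.
|A∩B| = 6.6667.
|A∩C|: x∈[2,6], y∈[3,5] → 4·2 = 8.
|B∩C| = 1.25.
|A∩B∩C| = 1.25.
|A ∪ B ∪ C| = 103 − 15.9167 + 1.25 = 88.33.

88.33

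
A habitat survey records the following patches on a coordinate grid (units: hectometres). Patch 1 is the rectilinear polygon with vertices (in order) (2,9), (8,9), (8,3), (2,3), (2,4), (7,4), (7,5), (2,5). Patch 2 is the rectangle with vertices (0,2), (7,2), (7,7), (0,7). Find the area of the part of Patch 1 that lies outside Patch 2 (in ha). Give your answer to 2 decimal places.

|Patch 1| = 31, |Patch 1∩Patch 2| = 15.
|Patch 1 ∖ Patch 2| = |Patch 1| − |Patch 1∩Patch 2| = 31 − 15 = 16.00.

16.00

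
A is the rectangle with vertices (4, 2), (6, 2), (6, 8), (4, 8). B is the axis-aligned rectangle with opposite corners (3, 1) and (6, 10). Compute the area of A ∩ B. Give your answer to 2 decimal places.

12.00

|A∩B|: x∈[4,6], y∈[2,8] → 2·6 = 12.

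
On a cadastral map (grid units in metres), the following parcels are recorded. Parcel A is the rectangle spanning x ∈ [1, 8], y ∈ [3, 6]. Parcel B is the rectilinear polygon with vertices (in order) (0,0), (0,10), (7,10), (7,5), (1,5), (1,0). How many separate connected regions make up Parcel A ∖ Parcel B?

Parcel A ∖ Parcel B is a single connected region.

1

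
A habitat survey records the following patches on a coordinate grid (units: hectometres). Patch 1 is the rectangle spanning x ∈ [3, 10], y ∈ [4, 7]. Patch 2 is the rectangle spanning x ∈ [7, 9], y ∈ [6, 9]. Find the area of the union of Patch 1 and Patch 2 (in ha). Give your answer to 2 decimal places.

By inclusion–exclusion:
Individual areas: |Patch 1| = 21, |Patch 2| = 6.
|Patch 1∩Patch 2|: x∈[7,9], y∈[6,7] → 2·1 = 2.
|Patch 1 ∪ Patch 2| = 27 − 2 = 25.00.

25.00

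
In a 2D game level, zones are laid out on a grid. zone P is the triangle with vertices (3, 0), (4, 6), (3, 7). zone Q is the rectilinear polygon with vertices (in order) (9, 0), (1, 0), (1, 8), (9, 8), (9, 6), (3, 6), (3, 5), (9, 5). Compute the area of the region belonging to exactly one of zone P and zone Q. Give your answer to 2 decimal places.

56.33

|zone P| = 3.5, |zone Q| = 58, |zone P∩zone Q| = 2.5833.
|zone P △ zone Q| = |zone P| + |zone Q| − 2·|zone P∩zone Q| = 3.5 + 58 − 5.1667 = 56.33.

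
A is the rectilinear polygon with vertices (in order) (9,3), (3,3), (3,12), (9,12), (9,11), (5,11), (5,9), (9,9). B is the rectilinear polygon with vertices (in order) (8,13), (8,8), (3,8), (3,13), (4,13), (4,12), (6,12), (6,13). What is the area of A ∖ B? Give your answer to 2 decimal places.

|A| = 46, |A∩B| = 14.
|A ∖ B| = |A| − |A∩B| = 46 − 14 = 32.00.

32.00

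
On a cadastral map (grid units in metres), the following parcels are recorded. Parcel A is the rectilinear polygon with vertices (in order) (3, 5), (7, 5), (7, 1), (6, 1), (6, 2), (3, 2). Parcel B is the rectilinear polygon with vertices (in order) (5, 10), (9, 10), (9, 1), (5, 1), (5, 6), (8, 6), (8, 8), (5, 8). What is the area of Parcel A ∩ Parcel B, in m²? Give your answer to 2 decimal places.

7.00

The intersection is the polygon with vertices (7,5), (7,1), (6,1), (6,2), (5,2), (5,5).
By the shoelace formula its area is 7.00.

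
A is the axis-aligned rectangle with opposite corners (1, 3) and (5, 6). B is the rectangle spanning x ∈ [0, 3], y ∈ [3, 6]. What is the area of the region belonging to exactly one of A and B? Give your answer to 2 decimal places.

|A∩B|: x∈[1,3], y∈[3,6] → 2·3 = 6.
|A △ B| = |A| + |B| − 2·|A∩B| = 12 + 9 − 12 = 9.00.

9.00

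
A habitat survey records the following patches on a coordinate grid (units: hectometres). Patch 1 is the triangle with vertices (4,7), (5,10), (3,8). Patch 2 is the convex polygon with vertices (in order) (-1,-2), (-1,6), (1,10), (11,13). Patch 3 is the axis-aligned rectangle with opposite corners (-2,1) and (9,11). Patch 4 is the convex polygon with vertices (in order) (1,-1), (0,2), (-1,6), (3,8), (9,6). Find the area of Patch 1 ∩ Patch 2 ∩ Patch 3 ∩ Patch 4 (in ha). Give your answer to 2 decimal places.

0.40

The intersection is the polygon with vertices (4,7), (3,8), (4.2,7.6).
By the shoelace formula its area is 0.40.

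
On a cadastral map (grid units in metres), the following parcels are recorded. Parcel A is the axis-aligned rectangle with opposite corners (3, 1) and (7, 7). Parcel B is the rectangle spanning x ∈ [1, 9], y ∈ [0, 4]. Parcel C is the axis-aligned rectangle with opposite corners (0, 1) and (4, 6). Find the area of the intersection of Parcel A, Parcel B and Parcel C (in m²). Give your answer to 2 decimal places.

The intersection is the polygon with vertices (3,1), (3,4), (4,4), (4,1).
By the shoelace formula its area is 3.00.

3.00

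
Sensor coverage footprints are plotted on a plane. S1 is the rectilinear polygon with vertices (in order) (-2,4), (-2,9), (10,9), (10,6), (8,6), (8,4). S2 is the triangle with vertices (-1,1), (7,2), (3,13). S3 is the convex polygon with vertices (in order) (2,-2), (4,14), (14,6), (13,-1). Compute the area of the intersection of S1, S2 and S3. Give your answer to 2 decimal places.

The intersection is the polygon with vertices (6.273,4), (2.75,4), (3.375,9), (4.455,9).
By the shoelace formula its area is 11.51.

11.51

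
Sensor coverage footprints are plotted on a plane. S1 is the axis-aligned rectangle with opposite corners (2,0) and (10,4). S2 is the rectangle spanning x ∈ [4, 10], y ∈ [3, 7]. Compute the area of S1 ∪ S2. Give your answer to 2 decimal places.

By inclusion–exclusion:
Individual areas: |S1| = 32, |S2| = 24.
|S1∩S2|: x∈[4,10], y∈[3,4] → 6·1 = 6.
|S1 ∪ S2| = 56 − 6 = 50.00.

50.00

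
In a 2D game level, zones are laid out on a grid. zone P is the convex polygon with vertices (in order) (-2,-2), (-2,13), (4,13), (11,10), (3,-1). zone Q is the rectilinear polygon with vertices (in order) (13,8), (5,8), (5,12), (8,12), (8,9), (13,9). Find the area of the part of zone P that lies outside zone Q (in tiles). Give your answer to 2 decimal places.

|zone P| = 130, |zone P∩zone Q| = 13.3139.
|zone P ∖ zone Q| = |zone P| − |zone P∩zone Q| = 130 − 13.3139 = 116.69.

116.69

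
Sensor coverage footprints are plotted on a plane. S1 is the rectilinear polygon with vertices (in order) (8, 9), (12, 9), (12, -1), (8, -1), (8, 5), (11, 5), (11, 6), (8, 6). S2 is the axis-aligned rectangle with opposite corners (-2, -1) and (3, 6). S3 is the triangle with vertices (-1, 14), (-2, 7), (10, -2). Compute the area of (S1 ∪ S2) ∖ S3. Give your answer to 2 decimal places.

65.87

|S1 ∪ S2| = 72.
|(S1 ∪ S2) ∩ S3| = 6.1278.
|(S1 ∪ S2) ∖ S3| = 72 − 6.1278 = 65.87.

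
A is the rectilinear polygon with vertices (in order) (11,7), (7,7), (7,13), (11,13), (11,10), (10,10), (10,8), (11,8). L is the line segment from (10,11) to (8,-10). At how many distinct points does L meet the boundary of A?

The segment meets the boundary at (9.619,7).

1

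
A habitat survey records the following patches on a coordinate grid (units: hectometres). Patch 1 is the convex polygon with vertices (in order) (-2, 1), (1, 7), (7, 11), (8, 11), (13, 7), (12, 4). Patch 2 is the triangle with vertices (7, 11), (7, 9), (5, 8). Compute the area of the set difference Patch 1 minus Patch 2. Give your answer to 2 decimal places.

|Patch 1| = 81.5, |Patch 1∩Patch 2| = 2.
|Patch 1 ∖ Patch 2| = |Patch 1| − |Patch 1∩Patch 2| = 81.5 − 2 = 79.50.

79.50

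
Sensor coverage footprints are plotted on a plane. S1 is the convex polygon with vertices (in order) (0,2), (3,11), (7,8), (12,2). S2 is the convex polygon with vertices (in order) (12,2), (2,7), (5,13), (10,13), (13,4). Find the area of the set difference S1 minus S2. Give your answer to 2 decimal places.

|S1| = 58.5, |S1∩S2| = 25.2727.
|S1 ∖ S2| = |S1| − |S1∩S2| = 58.5 − 25.2727 = 33.23.

33.23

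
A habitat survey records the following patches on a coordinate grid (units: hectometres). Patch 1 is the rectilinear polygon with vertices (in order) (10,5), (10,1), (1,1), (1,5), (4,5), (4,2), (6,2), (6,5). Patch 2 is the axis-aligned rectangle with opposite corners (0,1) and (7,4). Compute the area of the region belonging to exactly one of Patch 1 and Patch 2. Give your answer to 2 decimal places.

|Patch 1| = 30, |Patch 2| = 21, |Patch 1∩Patch 2| = 14.
|Patch 1 △ Patch 2| = |Patch 1| + |Patch 2| − 2·|Patch 1∩Patch 2| = 30 + 21 − 28 = 23.00.

23.00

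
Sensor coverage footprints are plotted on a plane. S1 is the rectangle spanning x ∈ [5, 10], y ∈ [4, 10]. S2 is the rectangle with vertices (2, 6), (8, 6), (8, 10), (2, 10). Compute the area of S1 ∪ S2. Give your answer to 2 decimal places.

42.00

By inclusion–exclusion:
Individual areas: |S1| = 30, |S2| = 24.
|S1∩S2|: x∈[5,8], y∈[6,10] → 3·4 = 12.
|S1 ∪ S2| = 54 − 12 = 42.00.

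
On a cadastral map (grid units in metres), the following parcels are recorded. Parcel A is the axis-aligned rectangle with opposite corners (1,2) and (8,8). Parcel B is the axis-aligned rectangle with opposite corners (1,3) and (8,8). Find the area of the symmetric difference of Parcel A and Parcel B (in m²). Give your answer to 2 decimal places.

7.00

|Parcel A∩Parcel B|: x∈[1,8], y∈[3,8] → 7·5 = 35.
|Parcel A △ Parcel B| = |Parcel A| + |Parcel B| − 2·|Parcel A∩Parcel B| = 42 + 35 − 70 = 7.00.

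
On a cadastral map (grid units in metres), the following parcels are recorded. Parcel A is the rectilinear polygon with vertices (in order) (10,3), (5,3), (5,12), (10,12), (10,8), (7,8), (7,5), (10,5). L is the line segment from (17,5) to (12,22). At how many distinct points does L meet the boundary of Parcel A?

0

The segment lies entirely outside Parcel A and never meets its boundary.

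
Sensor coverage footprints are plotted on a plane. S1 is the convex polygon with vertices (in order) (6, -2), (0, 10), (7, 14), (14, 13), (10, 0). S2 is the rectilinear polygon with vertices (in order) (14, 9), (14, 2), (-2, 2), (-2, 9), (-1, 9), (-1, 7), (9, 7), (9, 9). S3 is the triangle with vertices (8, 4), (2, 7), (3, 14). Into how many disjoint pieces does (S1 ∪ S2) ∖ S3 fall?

1

(S1 ∪ S2) ∖ S3 is a single connected region.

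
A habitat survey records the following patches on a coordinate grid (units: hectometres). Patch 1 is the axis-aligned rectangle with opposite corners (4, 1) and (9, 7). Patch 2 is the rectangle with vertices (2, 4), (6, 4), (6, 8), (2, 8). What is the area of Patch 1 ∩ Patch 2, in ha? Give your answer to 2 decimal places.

|Patch 1∩Patch 2|: x∈[4,6], y∈[4,7] → 2·3 = 6.

6.00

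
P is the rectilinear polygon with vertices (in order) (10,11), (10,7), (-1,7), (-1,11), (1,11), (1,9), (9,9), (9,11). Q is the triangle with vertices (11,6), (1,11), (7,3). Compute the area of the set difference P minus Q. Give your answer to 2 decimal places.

|P| = 28, |P∩Q| = 7.5.
|P ∖ Q| = |P| − |P∩Q| = 28 − 7.5 = 20.50.

20.50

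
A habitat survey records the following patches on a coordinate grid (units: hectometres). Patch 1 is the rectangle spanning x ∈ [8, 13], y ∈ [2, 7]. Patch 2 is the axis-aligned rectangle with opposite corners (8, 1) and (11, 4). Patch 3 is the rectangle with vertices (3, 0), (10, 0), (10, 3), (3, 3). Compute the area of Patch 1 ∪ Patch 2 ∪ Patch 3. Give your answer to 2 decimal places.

By inclusion–exclusion:
Individual areas: |Patch 1| = 25, |Patch 2| = 9, |Patch 3| = 21.
|Patch 1∩Patch 2|: x∈[8,11], y∈[2,4] → 3·2 = 6.
|Patch 1∩Patch 3|: x∈[8,10], y∈[2,3] → 2·1 = 2.
|Patch 2∩Patch 3|: x∈[8,10], y∈[1,3] → 2·2 = 4.
|Patch 1∩Patch 2∩Patch 3| = 2.
|Patch 1 ∪ Patch 2 ∪ Patch 3| = 55 − 12 + 2 = 45.00.

45.00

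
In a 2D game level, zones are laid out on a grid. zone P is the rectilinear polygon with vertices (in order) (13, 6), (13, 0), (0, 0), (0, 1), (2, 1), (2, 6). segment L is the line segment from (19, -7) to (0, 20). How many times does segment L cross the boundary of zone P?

The segment meets the boundary at (9.852,6), (13,1.526).

2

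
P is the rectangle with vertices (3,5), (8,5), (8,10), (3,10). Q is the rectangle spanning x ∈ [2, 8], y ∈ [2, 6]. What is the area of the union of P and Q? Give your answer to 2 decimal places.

44.00

By inclusion–exclusion:
Individual areas: |P| = 25, |Q| = 24.
|P∩Q|: x∈[3,8], y∈[5,6] → 5·1 = 5.
|P ∪ Q| = 49 − 5 = 44.00.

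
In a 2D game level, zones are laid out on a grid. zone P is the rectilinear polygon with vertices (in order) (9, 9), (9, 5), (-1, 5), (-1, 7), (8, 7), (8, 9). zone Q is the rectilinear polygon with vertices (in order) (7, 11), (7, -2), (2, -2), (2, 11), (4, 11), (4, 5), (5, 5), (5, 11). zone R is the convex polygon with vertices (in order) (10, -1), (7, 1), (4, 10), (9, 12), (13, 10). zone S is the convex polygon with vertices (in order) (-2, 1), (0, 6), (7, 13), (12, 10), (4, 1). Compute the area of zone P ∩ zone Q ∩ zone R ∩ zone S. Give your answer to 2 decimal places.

The intersection is the polygon with vertices (7,5), (5.667,5), (5,7), (7,7).
By the shoelace formula its area is 3.33.

3.33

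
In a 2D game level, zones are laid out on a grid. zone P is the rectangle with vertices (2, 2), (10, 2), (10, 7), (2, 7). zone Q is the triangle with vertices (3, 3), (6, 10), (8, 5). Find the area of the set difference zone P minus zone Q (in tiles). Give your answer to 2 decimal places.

29.23

|zone P| = 40, |zone P∩zone Q| = 10.7714.
|zone P ∖ zone Q| = |zone P| − |zone P∩zone Q| = 40 − 10.7714 = 29.23.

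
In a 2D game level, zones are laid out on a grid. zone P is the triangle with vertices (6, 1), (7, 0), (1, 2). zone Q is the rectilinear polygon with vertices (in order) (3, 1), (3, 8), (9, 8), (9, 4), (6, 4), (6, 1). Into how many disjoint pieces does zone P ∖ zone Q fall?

zone P ∖ zone Q splits into 2 disjoint pieces (area 1, area 0.2667).

2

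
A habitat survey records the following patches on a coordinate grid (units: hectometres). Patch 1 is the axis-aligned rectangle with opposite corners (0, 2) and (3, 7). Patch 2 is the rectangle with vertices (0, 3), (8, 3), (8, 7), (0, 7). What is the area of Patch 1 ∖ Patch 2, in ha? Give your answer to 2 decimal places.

3.00

|Patch 1∩Patch 2|: x∈[0,3], y∈[3,7] → 3·4 = 12.
|Patch 1| = 15.
|Patch 1 ∖ Patch 2| = |Patch 1| − |Patch 1∩Patch 2| = 15 − 12 = 3.00.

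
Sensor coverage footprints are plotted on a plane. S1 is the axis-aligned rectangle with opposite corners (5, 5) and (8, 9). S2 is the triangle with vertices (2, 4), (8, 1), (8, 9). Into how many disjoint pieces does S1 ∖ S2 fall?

1

S1 ∖ S2 is a single connected region.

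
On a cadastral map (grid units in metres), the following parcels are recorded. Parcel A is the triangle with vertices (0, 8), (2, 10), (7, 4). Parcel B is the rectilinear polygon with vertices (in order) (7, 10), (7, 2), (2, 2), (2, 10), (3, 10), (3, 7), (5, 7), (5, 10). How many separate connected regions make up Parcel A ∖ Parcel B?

2

Parcel A ∖ Parcel B splits into 2 disjoint pieces (area 3.1429, area 1.35).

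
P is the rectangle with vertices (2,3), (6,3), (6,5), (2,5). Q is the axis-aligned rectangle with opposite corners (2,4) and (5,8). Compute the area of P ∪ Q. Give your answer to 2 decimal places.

By inclusion–exclusion:
Individual areas: |P| = 8, |Q| = 12.
|P∩Q|: x∈[2,5], y∈[4,5] → 3·1 = 3.
|P ∪ Q| = 20 − 3 = 17.00.

17.00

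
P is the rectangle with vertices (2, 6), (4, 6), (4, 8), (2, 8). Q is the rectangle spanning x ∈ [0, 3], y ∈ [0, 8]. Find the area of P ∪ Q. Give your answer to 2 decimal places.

26.00

By inclusion–exclusion:
Individual areas: |P| = 4, |Q| = 24.
|P∩Q|: x∈[2,3], y∈[6,8] → 1·2 = 2.
|P ∪ Q| = 28 − 2 = 26.00.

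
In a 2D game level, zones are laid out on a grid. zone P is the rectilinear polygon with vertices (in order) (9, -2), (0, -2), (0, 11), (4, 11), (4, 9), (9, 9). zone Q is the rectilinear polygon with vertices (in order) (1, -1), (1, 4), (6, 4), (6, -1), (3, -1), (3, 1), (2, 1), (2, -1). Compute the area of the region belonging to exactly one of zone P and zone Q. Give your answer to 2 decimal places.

84.00

|zone P| = 107, |zone Q| = 23, |zone P∩zone Q| = 23.
|zone P △ zone Q| = |zone P| + |zone Q| − 2·|zone P∩zone Q| = 107 + 23 − 46 = 84.00.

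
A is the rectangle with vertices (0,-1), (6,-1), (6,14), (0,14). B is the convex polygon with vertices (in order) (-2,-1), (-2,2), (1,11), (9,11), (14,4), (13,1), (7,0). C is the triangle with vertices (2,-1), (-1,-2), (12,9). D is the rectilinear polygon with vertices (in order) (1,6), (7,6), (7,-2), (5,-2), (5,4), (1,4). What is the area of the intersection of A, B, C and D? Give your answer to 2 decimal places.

1.00

The intersection is the polygon with vertices (6,3.923), (6,3), (5,2), (5,3.077).
By the shoelace formula its area is 1.00.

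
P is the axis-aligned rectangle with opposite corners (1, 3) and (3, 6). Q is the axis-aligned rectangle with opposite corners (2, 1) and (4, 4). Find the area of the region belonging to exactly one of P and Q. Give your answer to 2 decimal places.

10.00

|P∩Q|: x∈[2,3], y∈[3,4] → 1·1 = 1.
|P △ Q| = |P| + |Q| − 2·|P∩Q| = 6 + 6 − 2 = 10.00.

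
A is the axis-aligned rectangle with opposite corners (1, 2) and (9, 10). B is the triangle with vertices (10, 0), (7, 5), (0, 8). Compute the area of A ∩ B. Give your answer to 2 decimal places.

The intersection is the polygon with vertices (1,7.571), (7,5), (8.8,2), (7.5,2), (1,7.2).
By the shoelace formula its area is 11.51.

11.51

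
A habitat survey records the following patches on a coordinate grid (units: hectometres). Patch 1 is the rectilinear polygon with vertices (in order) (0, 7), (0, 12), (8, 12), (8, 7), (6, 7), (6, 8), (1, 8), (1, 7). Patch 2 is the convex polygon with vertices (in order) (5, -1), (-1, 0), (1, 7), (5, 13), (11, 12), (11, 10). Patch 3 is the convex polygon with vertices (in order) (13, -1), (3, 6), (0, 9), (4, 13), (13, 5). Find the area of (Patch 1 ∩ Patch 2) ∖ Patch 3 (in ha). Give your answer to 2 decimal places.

3.67

|Patch 1 ∩ Patch 2| = 22.
|(Patch 1 ∩ Patch 2) ∩ Patch 3| = 18.3264.
|(Patch 1 ∩ Patch 2) ∖ Patch 3| = 22 − 18.3264 = 3.67.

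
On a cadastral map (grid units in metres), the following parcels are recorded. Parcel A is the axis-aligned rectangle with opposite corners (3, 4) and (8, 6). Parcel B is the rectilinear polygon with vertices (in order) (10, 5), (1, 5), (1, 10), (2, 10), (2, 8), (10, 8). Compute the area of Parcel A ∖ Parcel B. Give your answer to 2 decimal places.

|Parcel A| = 10, |Parcel A∩Parcel B| = 5.
|Parcel A ∖ Parcel B| = |Parcel A| − |Parcel A∩Parcel B| = 10 − 5 = 5.00.

5.00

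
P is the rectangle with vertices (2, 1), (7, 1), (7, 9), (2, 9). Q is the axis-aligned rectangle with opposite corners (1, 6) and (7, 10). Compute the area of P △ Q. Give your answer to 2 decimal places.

|P∩Q|: x∈[2,7], y∈[6,9] → 5·3 = 15.
|P △ Q| = |P| + |Q| − 2·|P∩Q| = 40 + 24 − 30 = 34.00.

34.00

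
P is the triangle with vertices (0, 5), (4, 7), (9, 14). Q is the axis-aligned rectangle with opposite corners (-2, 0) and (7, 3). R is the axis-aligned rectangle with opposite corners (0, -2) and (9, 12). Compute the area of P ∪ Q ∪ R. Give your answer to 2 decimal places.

132.57

By inclusion–exclusion:
Individual areas: |P| = 9, |Q| = 27, |R| = 126.
|P∩Q| = 0.
|P∩R| = 8.4286.
|Q∩R|: x∈[0,7], y∈[0,3] → 7·3 = 21.
|P∩Q∩R| = 0.
|P ∪ Q ∪ R| = 162 − 29.4286 + 0 = 132.57.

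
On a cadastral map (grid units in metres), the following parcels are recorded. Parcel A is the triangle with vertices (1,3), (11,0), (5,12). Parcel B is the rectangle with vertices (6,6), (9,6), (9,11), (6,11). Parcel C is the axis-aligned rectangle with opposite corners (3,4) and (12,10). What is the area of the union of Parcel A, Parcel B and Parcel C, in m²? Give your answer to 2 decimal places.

82.39

By inclusion–exclusion:
Individual areas: |Parcel A| = 51, |Parcel B| = 15, |Parcel C| = 54.
|Parcel A∩Parcel B| = 4.
|Parcel A∩Parcel C| = 25.6111.
|Parcel B∩Parcel C|: x∈[6,9], y∈[6,10] → 3·4 = 12.
|Parcel A∩Parcel B∩Parcel C| = 4.
|Parcel A ∪ Parcel B ∪ Parcel C| = 120 − 41.6111 + 4 = 82.39.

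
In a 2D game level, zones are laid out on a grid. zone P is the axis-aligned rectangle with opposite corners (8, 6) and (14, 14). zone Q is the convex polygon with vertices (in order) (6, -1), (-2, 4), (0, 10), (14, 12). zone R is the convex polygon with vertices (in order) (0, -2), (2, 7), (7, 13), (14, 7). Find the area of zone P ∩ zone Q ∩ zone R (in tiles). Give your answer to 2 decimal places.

The intersection is the polygon with vertices (8,11.143), (9,11.286), (11.986,8.727), (10.308,6), (8,6).
By the shoelace formula its area is 14.89.

14.89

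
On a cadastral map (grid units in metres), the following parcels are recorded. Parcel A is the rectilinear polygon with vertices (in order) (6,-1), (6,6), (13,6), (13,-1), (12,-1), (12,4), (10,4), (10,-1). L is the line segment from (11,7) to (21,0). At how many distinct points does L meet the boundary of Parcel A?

2

The segment meets the boundary at (13,5.6), (12.429,6).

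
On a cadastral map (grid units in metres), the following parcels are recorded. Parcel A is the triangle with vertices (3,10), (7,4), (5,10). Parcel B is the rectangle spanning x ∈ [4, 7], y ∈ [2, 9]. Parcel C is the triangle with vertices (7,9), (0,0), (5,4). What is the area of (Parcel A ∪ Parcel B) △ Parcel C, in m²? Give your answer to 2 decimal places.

|Parcel A ∪ Parcel B| = 22.9167.
|(Parcel A ∪ Parcel B) ∩ Parcel C| = 4.6143.
|(Parcel A ∪ Parcel B) △ Parcel C| = 22.9167 + 8.5 − 9.2286 = 22.19.

22.19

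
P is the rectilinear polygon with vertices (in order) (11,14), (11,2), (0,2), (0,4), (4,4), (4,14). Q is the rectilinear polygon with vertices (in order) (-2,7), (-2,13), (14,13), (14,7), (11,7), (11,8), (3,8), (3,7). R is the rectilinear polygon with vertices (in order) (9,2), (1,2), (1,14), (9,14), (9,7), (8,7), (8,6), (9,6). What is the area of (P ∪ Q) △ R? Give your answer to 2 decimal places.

|P ∪ Q| = 145.
|(P ∪ Q) ∩ R| = 82.
|(P ∪ Q) △ R| = 145 + 95 − 164 = 76.00.

76.00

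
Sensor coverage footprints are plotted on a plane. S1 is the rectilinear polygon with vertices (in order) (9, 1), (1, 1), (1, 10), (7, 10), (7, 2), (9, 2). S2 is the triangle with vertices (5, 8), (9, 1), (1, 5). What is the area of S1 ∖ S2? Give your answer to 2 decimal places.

37.79

|S1| = 56, |S1∩S2| = 18.2143.
|S1 ∖ S2| = |S1| − |S1∩S2| = 56 − 18.2143 = 37.79.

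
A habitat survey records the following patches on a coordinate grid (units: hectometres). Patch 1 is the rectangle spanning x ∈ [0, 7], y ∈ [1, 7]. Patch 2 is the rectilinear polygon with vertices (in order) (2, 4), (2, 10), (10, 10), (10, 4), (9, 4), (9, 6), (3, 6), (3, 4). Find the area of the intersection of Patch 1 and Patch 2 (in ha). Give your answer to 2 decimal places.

The intersection is the polygon with vertices (7,7), (7,6), (3,6), (3,4), (2,4), (2,7).
By the shoelace formula its area is 7.00.

7.00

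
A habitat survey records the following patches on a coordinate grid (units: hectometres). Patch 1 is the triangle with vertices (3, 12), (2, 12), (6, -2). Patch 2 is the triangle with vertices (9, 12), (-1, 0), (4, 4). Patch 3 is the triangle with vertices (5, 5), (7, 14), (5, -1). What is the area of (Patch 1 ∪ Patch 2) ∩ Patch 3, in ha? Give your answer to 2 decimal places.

1.24

|Patch 1 ∪ Patch 2| = 16.2566.
|(Patch 1 ∪ Patch 2) ∩ Patch 3| = 1.24.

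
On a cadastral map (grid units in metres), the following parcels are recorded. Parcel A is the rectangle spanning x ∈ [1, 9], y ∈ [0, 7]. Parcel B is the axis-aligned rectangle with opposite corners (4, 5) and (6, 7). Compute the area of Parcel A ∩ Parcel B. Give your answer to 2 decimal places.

4.00

|Parcel A∩Parcel B|: x∈[4,6], y∈[5,7] → 2·2 = 4.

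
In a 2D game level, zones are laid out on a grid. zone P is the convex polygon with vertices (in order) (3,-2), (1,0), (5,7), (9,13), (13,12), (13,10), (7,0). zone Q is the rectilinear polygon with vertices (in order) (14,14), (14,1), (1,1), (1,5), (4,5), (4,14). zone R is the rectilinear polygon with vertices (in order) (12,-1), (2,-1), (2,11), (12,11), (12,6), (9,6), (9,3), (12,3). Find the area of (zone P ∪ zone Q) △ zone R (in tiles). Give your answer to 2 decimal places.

88.40

|zone P ∪ zone Q| = 154.0321.
|(zone P ∪ zone Q) ∩ zone R| = 88.3179.
|(zone P ∪ zone Q) △ zone R| = 154.0321 + 111 − 176.6357 = 88.40.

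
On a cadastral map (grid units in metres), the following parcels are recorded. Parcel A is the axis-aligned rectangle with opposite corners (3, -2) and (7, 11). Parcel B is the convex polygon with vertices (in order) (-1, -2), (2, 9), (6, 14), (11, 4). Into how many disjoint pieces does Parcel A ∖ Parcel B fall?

Parcel A ∖ Parcel B splits into 2 disjoint pieces (area 12, area 0.225).

2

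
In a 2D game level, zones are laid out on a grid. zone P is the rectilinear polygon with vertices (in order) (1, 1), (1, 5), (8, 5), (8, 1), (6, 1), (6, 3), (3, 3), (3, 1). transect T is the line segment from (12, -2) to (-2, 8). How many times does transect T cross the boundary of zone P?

4

The segment meets the boundary at (2.2,5), (5,3), (6,2.286), (7.8,1).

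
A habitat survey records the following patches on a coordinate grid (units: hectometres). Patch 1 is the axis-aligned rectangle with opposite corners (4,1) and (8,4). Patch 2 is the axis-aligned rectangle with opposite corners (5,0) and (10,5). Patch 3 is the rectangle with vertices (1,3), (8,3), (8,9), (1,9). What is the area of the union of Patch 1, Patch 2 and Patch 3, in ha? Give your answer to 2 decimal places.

63.00

By inclusion–exclusion:
Individual areas: |Patch 1| = 12, |Patch 2| = 25, |Patch 3| = 42.
|Patch 1∩Patch 2|: x∈[5,8], y∈[1,4] → 3·3 = 9.
|Patch 1∩Patch 3|: x∈[4,8], y∈[3,4] → 4·1 = 4.
|Patch 2∩Patch 3|: x∈[5,8], y∈[3,5] → 3·2 = 6.
|Patch 1∩Patch 2∩Patch 3| = 3.
|Patch 1 ∪ Patch 2 ∪ Patch 3| = 79 − 19 + 3 = 63.00.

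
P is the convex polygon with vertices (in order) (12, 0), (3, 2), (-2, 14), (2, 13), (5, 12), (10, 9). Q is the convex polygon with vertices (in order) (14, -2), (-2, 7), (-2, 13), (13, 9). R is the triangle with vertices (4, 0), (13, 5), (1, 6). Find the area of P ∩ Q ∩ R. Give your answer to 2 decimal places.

22.46

The intersection is the polygon with vertices (1.81,4.857), (1.345,5.971), (10.849,5.179), (11.121,3.956), (7.242,1.801).
By the shoelace formula its area is 22.46.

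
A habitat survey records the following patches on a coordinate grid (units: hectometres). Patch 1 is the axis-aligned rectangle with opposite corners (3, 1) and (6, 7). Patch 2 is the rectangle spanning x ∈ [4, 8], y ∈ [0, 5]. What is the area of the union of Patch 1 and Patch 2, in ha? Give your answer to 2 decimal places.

By inclusion–exclusion:
Individual areas: |Patch 1| = 18, |Patch 2| = 20.
|Patch 1∩Patch 2|: x∈[4,6], y∈[1,5] → 2·4 = 8.
|Patch 1 ∪ Patch 2| = 38 − 8 = 30.00.

30.00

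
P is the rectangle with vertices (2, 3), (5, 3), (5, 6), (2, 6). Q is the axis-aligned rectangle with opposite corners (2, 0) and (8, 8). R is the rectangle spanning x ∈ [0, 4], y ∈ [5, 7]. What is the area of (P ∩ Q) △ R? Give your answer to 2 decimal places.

13.00

|P ∩ Q| = 9.
|(P ∩ Q) ∩ R| = 2.
|(P ∩ Q) △ R| = 9 + 8 − 4 = 13.00.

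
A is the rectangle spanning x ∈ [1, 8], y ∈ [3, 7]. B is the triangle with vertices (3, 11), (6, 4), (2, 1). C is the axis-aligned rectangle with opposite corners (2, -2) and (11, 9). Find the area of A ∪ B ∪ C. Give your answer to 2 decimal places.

104.06

By inclusion–exclusion:
Individual areas: |A| = 28, |B| = 18.5, |C| = 99.
|A∩B| = 11.8048.
|A∩C|: x∈[2,8], y∈[3,7] → 6·4 = 24.
|B∩C| = 17.4429.
|A∩B∩C| = 11.8048.
|A ∪ B ∪ C| = 145.5 − 53.2476 + 11.8048 = 104.06.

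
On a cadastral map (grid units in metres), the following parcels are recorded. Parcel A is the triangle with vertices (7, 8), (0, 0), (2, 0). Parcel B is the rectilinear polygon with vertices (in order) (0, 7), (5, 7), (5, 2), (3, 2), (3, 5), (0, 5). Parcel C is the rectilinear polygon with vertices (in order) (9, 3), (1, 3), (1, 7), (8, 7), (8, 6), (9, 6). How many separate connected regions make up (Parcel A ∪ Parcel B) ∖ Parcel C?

(Parcel A ∪ Parcel B) ∖ Parcel C splits into 3 disjoint pieces (area 0.125, area 6.3125, area 2).

3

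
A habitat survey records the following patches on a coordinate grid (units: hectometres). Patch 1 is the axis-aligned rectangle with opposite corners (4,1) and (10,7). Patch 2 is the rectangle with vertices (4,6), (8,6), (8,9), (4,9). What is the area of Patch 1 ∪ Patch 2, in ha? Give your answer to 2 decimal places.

44.00

By inclusion–exclusion:
Individual areas: |Patch 1| = 36, |Patch 2| = 12.
|Patch 1∩Patch 2|: x∈[4,8], y∈[6,7] → 4·1 = 4.
|Patch 1 ∪ Patch 2| = 48 − 4 = 44.00.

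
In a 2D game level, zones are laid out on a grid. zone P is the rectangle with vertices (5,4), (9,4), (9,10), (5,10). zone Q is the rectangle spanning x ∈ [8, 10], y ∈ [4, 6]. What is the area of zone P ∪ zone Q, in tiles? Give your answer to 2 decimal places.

By inclusion–exclusion:
Individual areas: |zone P| = 24, |zone Q| = 4.
|zone P∩zone Q|: x∈[8,9], y∈[4,6] → 1·2 = 2.
|zone P ∪ zone Q| = 28 − 2 = 26.00.

26.00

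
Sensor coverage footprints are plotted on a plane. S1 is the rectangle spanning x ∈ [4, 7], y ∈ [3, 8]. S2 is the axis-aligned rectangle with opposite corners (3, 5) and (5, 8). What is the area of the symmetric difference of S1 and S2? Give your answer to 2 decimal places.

|S1∩S2|: x∈[4,5], y∈[5,8] → 1·3 = 3.
|S1 △ S2| = |S1| + |S2| − 2·|S1∩S2| = 15 + 6 − 6 = 15.00.

15.00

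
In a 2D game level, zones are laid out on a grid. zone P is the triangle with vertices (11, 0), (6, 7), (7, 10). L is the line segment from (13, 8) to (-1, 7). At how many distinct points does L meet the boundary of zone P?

The segment meets the boundary at (6.171,7.512), (7.944,7.639).

2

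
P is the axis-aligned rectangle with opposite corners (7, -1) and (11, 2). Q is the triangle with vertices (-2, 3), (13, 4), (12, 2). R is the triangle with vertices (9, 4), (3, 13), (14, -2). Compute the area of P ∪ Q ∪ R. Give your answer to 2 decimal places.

30.11

By inclusion–exclusion:
Individual areas: |P| = 12, |Q| = 14.5, |R| = 4.5.
|P∩Q| = 0.
|P∩R| = 0.0667.
|Q∩R| = 0.8274.
|P∩Q∩R| = 0.
|P ∪ Q ∪ R| = 31 − 0.8941 + 0 = 30.11.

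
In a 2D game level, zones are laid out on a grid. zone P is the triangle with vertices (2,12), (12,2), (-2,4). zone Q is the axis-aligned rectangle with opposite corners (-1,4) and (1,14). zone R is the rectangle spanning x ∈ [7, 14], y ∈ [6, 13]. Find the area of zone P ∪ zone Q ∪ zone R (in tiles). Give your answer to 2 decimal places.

By inclusion–exclusion:
Individual areas: |zone P| = 60, |zone Q| = 20, |zone R| = 49.
|zone P∩zone Q| = 8.
|zone P∩zone R| = 0.5.
|zone Q∩zone R| = 0 (no overlap).
|zone P∩zone Q∩zone R| = 0.
|zone P ∪ zone Q ∪ zone R| = 129 − 8.5 + 0 = 120.50.

120.50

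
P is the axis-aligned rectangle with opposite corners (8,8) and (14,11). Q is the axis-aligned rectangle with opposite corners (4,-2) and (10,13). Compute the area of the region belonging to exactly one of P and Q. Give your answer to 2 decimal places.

96.00

|P∩Q|: x∈[8,10], y∈[8,11] → 2·3 = 6.
|P △ Q| = |P| + |Q| − 2·|P∩Q| = 18 + 90 − 12 = 96.00.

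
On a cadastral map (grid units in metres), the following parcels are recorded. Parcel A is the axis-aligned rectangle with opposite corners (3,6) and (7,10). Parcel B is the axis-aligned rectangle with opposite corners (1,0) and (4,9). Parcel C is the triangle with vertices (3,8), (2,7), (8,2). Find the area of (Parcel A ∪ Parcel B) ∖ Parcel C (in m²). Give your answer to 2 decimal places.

|Parcel A ∪ Parcel B| = 40.
|(Parcel A ∪ Parcel B) ∩ Parcel C| = 2.8333.
|(Parcel A ∪ Parcel B) ∖ Parcel C| = 40 − 2.8333 = 37.17.

37.17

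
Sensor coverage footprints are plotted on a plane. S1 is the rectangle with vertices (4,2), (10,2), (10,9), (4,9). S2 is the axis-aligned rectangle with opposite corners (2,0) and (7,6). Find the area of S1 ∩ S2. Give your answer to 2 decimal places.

12.00

|S1∩S2|: x∈[4,7], y∈[2,6] → 3·4 = 12.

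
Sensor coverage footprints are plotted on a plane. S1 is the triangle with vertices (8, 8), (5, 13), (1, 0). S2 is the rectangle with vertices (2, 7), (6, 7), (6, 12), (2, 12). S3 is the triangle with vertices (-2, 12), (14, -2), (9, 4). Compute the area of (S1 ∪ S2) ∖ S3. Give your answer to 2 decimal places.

35.77

|S1 ∪ S2| = 39.2487.
|(S1 ∪ S2) ∩ S3| = 3.4775.
|(S1 ∪ S2) ∖ S3| = 39.2487 − 3.4775 = 35.77.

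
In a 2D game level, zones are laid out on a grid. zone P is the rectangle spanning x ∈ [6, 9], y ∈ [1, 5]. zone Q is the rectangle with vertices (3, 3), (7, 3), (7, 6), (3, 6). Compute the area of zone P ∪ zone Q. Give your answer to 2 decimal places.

By inclusion–exclusion:
Individual areas: |zone P| = 12, |zone Q| = 12.
|zone P∩zone Q|: x∈[6,7], y∈[3,5] → 1·2 = 2.
|zone P ∪ zone Q| = 24 − 2 = 22.00.

22.00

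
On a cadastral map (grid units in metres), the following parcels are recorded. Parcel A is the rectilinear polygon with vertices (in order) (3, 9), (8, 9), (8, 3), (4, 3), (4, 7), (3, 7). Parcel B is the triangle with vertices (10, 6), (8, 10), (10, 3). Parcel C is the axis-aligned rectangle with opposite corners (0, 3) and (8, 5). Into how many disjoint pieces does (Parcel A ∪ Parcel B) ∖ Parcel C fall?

(Parcel A ∪ Parcel B) ∖ Parcel C splits into 2 disjoint pieces (area 18, area 3).

2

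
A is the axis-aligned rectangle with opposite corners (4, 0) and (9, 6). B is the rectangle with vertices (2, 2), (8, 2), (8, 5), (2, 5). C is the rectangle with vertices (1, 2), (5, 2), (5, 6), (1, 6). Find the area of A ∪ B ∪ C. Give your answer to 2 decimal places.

42.00

By inclusion–exclusion:
Individual areas: |A| = 30, |B| = 18, |C| = 16.
|A∩B|: x∈[4,8], y∈[2,5] → 4·3 = 12.
|A∩C|: x∈[4,5], y∈[2,6] → 1·4 = 4.
|B∩C|: x∈[2,5], y∈[2,5] → 3·3 = 9.
|A∩B∩C| = 3.
|A ∪ B ∪ C| = 64 − 25 + 3 = 42.00.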